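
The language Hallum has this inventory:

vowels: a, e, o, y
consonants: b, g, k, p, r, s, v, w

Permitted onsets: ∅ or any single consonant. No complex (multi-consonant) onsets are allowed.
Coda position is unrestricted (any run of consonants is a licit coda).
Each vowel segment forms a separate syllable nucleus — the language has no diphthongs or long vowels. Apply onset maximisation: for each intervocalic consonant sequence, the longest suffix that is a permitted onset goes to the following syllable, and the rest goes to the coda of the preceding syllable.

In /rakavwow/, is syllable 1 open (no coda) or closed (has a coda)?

open

Nuclei (vowels): a, a, o → 3 syllables.
σ1/σ2 boundary: /k/ is a single consonant, so it becomes the next onset.
σ2/σ3 boundary: /vw/ splits as /v/ + /w/ (/w/ is the longest suffix that is a licit onset).
So the parse is ra.kav.wow.
Syllable 1 is /ra/; it ends in its nucleus with no coda, so it is open.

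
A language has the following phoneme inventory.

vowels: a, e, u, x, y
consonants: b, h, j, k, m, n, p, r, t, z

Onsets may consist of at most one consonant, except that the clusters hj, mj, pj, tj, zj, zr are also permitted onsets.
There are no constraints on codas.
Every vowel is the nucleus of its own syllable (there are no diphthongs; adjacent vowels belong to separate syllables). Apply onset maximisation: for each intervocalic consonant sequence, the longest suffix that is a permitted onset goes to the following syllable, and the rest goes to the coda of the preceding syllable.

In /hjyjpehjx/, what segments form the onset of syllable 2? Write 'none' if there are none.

p

Nuclei (vowels): y, e, x → 3 syllables.
/y…e/ gap (V1→V2): /jp/; trying suffixes from longest down, /p/ is the first permitted one, so coda /j/ | onset /p/.
/e…x/ gap (V2→V3): cluster /hj/ — /hj/ is itself a permitted onset, so the whole cluster goes right; preceding coda = ∅.
Syllabification: hjyj.pe.hjx.
Syllable 2 is /pe/: onset /p/, nucleus /e/, coda ∅.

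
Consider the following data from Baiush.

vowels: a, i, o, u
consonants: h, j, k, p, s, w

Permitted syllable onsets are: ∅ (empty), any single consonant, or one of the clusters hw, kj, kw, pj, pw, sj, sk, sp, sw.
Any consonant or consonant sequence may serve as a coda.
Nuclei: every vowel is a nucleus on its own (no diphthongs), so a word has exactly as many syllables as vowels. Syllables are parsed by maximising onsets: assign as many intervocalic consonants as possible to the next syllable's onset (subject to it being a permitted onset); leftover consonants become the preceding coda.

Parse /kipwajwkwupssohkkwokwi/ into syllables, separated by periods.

The vowels are i, a, u, o, o, i — 6 nuclei, so 6 syllables.
σ1/σ2 boundary: /pw/ is a licit onset in full, so it all attaches to the next syllable.
σ2/σ3 boundary: /jwkw/ splits as /jw/ + /kw/ (/kw/ is the longest suffix that is a licit onset).
σ3/σ4 boundary: cluster /pss/ — the longest permitted-onset suffix is /s/; onset = /s/, preceding coda = /ps/.
σ4/σ5 boundary: /hkkw/ — longest licit onset from the right is /kw/, leaving /hk/ as coda.
σ5/σ6 boundary: /kw/ — entire cluster is a permitted onset → onset /kw/, coda ∅.

ki.pwajw.kwups.sohk.kwo.kwi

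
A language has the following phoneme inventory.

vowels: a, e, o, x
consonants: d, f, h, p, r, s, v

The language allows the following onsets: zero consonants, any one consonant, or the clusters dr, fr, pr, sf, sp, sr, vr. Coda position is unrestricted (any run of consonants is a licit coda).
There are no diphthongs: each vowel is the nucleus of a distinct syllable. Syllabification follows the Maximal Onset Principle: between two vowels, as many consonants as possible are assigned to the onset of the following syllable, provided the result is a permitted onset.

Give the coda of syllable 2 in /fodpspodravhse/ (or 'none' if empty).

none

Vowels present: o, o, a, e; each is a nucleus, giving 4 syllables.
σ1/σ2 boundary: /dpsp/; trying suffixes from longest down, /sp/ is the first permitted one, so coda /dp/ | onset /sp/.
σ2/σ3 boundary: /dr/ is a licit onset in full, so it all attaches to the next syllable.
σ3/σ4 boundary: /vhs/ splits as /vh/ + /s/ (/s/ is the longest suffix that is a licit onset).
Result: fodp.spo.dravh.se.
Syllable 2 is /spo/: onset /sp/, nucleus /o/, coda ∅.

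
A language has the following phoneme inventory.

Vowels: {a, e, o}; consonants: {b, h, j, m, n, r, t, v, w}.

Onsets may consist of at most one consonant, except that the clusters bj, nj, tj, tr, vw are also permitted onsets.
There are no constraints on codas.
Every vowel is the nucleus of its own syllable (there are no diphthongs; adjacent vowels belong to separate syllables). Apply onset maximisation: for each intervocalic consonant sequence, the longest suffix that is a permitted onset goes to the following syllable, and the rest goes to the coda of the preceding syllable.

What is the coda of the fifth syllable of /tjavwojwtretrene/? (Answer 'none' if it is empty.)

Nuclei (vowels): a, o, e, e, e → 5 syllables.
V1 /a/ – V2 /o/: /vw/ — entire cluster is a permitted onset → onset /vw/, coda ∅.
V2 /o/ – V3 /e/: /jwtr/; trying suffixes from longest down, /tr/ is the first permitted one, so coda /jw/ | onset /tr/.
V3 /e/ – V4 /e/: /tr/ — entire cluster is a permitted onset → onset /tr/, coda ∅.
V4 /e/ – V5 /e/: just /n/ — single C goes to the following onset.
Putting it together: tja.vwojw.tre.tre.ne.
Syllable 5 is /ne/: onset /n/, nucleus /e/, coda ∅.

none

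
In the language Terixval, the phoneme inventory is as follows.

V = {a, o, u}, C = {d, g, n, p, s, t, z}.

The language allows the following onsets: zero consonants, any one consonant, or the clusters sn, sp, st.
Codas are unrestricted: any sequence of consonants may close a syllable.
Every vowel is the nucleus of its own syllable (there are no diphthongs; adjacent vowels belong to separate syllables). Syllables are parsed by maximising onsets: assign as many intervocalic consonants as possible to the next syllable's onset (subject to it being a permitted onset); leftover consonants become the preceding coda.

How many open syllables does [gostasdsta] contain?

2

The vowels are o, a, a — 3 nuclei, so 3 syllables.
/o…a/ gap (V1→V2): cluster /st/ — /st/ is itself a permitted onset, so the whole cluster goes right; preceding coda = ∅.
/a…a/ gap (V2→V3): /sdst/ — longest licit onset from the right is /st/, leaving /sd/ as coda.
So the parse is go.stasd.sta.
Classifying each syllable: /go/ (open), /stasd/ (closed), /sta/ (open).
Open syllables: 2.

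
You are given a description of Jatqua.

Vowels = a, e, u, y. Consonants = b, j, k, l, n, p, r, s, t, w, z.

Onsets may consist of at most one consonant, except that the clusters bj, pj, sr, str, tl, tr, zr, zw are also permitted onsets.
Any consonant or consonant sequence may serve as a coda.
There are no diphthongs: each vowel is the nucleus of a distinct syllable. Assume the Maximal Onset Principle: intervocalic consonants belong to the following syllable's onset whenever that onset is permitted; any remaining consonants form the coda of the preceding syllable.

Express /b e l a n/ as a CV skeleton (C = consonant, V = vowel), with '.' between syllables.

CV.CVC

Nuclei (vowels): e, a → 2 syllables.
σ1/σ2 boundary: /l/ → onset of the next syllable (single consonants are always licit onsets).
Syllabification: be.lan.
Mapping each syllable to C/V: /be/ → CV, /lan/ → CVC.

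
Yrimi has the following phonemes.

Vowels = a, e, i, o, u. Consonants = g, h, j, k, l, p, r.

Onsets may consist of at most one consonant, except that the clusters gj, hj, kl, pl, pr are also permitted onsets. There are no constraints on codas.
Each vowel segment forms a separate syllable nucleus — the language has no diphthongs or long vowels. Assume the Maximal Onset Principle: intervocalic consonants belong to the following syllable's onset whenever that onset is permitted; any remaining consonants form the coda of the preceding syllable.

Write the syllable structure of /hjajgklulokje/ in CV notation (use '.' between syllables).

CCVCC.CCV.CVC.CV

Vowels present: a, u, o, e; each is a nucleus, giving 4 syllables.
σ1/σ2 boundary: /jgkl/ splits as /jg/ + /kl/ (/kl/ is the longest suffix that is a licit onset).
σ2/σ3 boundary: /l/ → onset of the next syllable (single consonants are always licit onsets).
σ3/σ4 boundary: /kj/ splits as /k/ + /j/ (/j/ is the longest suffix that is a licit onset).
Putting it together: hjajg.klu.lok.je.
Mapping each syllable to C/V: /hjajg/ → CCVCC, /klu/ → CCV, /lok/ → CVC, /je/ → CV.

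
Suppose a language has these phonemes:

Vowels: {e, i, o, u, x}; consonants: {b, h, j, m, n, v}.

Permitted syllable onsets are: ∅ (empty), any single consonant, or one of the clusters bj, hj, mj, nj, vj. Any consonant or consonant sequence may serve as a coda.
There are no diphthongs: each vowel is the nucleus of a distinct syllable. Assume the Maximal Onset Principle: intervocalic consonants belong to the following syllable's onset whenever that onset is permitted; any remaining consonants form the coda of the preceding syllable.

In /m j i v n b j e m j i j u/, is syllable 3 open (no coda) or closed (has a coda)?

Nuclei (vowels): i, e, i, u → 4 syllables.
σ1/σ2 boundary: /vnbj/ — longest licit onset from the right is /bj/, leaving /vn/ as coda.
σ2/σ3 boundary: /mj/ — entire cluster is a permitted onset → onset /mj/, coda ∅.
σ3/σ4 boundary: /j/ is a single consonant, so it becomes the next onset.
So the parse is mjivn.bje.mji.ju.
Syllable 3 is /mji/; it ends in its nucleus with no coda, so it is open.

open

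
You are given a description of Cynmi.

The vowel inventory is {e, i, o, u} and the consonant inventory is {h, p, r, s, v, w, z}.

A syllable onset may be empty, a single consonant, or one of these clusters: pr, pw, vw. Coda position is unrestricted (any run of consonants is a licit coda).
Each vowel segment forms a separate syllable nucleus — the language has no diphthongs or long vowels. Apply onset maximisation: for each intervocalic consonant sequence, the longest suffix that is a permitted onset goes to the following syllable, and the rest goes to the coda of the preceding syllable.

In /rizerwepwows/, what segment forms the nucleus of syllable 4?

o

The vowels are i, e, e, o — 4 nuclei, so 4 syllables.
The fourth nucleus (vowel 4 from the left) is /o/.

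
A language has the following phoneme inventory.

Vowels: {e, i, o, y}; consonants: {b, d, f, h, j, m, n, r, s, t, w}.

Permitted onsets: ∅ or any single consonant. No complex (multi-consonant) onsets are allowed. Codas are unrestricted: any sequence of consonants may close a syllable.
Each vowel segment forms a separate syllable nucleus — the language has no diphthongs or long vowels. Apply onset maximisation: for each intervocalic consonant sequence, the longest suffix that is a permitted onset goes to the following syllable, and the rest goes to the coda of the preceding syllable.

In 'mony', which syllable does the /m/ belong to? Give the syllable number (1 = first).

1

Nuclei (vowels): o, y → 2 syllables.
V1 /o/ – V2 /y/: /n/ → onset of the next syllable (single consonants are always licit onsets).
Putting it together: mo.ny.
The /m/ is in the onset of syllable 1 (/mo/).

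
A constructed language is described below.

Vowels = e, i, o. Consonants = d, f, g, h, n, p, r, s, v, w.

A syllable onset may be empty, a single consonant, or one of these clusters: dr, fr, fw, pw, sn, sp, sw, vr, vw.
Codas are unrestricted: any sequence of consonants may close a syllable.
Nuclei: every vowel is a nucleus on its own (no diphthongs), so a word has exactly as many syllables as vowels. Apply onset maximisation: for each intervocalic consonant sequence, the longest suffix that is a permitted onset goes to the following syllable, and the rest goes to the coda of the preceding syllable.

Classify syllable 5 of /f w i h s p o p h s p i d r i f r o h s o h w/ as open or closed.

closed

Vowels present: i, o, i, i, o, o; each is a nucleus, giving 6 syllables.
/i…o/ gap (V1→V2): /hsp/ — longest licit onset from the right is /sp/, leaving /h/ as coda.
/o…i/ gap (V2→V3): cluster /phsp/ — the longest permitted-onset suffix is /sp/; onset = /sp/, preceding coda = /ph/.
/i…i/ gap (V3→V4): /dr/ is a licit onset in full, so it all attaches to the next syllable.
/i…o/ gap (V4→V5): /fr/ is a licit onset in full, so it all attaches to the next syllable.
/o…o/ gap (V5→V6): /hs/ splits as /h/ + /s/ (/s/ is the longest suffix that is a licit onset).
Syllabification: fwih.spoph.spi.dri.froh.sohw.
Syllable 5 is /froh/ with coda /h/, so it is closed.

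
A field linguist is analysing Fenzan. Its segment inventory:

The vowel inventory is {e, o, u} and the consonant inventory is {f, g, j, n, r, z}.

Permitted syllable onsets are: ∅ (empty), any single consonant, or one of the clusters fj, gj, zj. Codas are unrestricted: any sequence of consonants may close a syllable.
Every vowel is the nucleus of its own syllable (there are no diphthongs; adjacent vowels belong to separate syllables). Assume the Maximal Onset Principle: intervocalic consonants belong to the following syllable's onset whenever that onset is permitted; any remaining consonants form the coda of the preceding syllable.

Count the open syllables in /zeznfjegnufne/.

1

The vowels are e, e, u, e — 4 nuclei, so 4 syllables.
σ1/σ2 boundary: cluster /znfj/ — the longest permitted-onset suffix is /fj/; onset = /fj/, preceding coda = /zn/.
σ2/σ3 boundary: /gn/ — longest licit onset from the right is /n/, leaving /g/ as coda.
σ3/σ4 boundary: /fn/ — longest licit onset from the right is /n/, leaving /f/ as coda.
Putting it together: zezn.fjeg.nuf.ne.
Classifying each syllable: /zezn/ (closed), /fjeg/ (closed), /nuf/ (closed), /ne/ (open).
Open syllables: 1.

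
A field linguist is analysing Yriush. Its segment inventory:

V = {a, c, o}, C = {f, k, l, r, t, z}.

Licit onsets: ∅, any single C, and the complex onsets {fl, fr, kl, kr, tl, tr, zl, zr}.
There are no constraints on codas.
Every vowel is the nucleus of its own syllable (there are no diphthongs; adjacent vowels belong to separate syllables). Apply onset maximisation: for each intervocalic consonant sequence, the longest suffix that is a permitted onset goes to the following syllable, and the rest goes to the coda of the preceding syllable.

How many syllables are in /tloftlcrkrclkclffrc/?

5

Nuclei (vowels): o, c, c, c, c → 5 syllables.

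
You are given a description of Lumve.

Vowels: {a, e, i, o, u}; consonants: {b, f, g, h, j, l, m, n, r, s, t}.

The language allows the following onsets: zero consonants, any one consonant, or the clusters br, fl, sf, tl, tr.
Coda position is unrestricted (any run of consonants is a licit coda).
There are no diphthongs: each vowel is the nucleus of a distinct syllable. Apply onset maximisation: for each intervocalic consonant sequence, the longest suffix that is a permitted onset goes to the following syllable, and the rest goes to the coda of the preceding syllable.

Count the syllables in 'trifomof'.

3

Vowels present: i, o, o; each is a nucleus, giving 3 syllables.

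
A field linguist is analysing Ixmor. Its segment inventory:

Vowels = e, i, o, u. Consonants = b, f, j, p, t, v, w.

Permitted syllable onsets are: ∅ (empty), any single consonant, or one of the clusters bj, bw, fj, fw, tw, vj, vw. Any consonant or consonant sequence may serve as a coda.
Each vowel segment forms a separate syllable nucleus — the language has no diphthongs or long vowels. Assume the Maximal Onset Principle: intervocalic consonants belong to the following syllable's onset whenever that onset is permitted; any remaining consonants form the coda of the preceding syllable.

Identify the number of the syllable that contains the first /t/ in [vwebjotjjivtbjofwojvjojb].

Nuclei (vowels): e, o, i, o, o, o → 6 syllables.
σ1/σ2 boundary: /bj/ is a licit onset in full, so it all attaches to the next syllable.
σ2/σ3 boundary: cluster /tjj/ — the longest permitted-onset suffix is /j/; onset = /j/, preceding coda = /tj/.
σ3/σ4 boundary: /vtbj/ splits as /vt/ + /bj/ (/bj/ is the longest suffix that is a licit onset).
σ4/σ5 boundary: /fw/ is a licit onset in full, so it all attaches to the next syllable.
σ5/σ6 boundary: /jvj/ splits as /j/ + /vj/ (/vj/ is the longest suffix that is a licit onset).
So the parse is vwe.bjotj.jivt.bjo.fwoj.vjojb.
The first /t/ is in the coda of syllable 2 (/bjotj/).

2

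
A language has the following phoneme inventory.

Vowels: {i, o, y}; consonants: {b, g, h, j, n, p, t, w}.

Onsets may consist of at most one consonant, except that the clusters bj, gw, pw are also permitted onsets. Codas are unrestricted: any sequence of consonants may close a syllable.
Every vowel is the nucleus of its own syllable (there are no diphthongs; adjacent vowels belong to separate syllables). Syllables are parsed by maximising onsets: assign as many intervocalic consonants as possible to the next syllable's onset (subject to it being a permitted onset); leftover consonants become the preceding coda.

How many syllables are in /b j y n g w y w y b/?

The vowels are y, y, y — 3 nuclei, so 3 syllables.

3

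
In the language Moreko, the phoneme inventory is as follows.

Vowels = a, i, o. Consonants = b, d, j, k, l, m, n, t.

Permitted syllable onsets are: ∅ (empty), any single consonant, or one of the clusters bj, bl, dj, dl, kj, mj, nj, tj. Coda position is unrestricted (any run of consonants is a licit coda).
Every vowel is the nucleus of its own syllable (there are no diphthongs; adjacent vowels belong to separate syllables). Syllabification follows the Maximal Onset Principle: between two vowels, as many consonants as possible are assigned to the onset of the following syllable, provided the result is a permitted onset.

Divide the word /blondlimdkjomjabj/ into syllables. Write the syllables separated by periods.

blon.dlimd.kjo.mjabj

Nuclei (vowels): o, i, o, a → 4 syllables.
σ1/σ2 boundary: /ndl/ splits as /n/ + /dl/ (/dl/ is the longest suffix that is a licit onset).
σ2/σ3 boundary: /mdkj/ — longest licit onset from the right is /kj/, leaving /md/ as coda.
σ3/σ4 boundary: /mj/ is a licit onset in full, so it all attaches to the next syllable.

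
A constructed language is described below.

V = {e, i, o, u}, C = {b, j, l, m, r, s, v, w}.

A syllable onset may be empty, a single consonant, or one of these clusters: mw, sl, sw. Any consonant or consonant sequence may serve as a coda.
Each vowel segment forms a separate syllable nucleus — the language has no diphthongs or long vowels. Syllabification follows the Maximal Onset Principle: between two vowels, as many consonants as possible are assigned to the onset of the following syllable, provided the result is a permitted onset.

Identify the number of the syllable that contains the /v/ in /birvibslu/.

The vowels are i, i, u — 3 nuclei, so 3 syllables.
σ1/σ2 boundary: /rv/ splits as /r/ + /v/ (/v/ is the longest suffix that is a licit onset).
σ2/σ3 boundary: cluster /bsl/ — the longest permitted-onset suffix is /sl/; onset = /sl/, preceding coda = /b/.
Result: bir.vib.slu.
The /v/ is in the onset of syllable 2 (/vib/).

2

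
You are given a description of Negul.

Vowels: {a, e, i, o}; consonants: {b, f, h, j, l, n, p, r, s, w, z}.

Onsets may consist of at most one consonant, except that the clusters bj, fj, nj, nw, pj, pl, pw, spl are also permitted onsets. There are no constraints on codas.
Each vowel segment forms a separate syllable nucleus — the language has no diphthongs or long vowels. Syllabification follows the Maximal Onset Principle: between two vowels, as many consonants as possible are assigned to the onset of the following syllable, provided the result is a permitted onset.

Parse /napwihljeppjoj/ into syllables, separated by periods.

The vowels are a, i, e, o — 4 nuclei, so 4 syllables.
σ1/σ2 boundary: cluster /pw/ — /pw/ is itself a permitted onset, so the whole cluster goes right; preceding coda = ∅.
σ2/σ3 boundary: /hlj/ — longest licit onset from the right is /j/, leaving /hl/ as coda.
σ3/σ4 boundary: cluster /ppj/ — the longest permitted-onset suffix is /pj/; onset = /pj/, preceding coda = /p/.

na.pwihl.jep.pjoj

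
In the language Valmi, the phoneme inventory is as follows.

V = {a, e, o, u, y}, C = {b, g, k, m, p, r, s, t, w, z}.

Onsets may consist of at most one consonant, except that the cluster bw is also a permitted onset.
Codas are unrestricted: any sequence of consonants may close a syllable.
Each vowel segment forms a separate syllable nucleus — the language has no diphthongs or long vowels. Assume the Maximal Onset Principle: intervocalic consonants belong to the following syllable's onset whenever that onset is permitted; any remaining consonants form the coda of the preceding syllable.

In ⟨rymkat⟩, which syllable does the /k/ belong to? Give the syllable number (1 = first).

2

Vowels present: y, a; each is a nucleus, giving 2 syllables.
Between /y/ (V1) and /a/ (V2): /mk/; trying suffixes from longest down, /k/ is the first permitted one, so coda /m/ | onset /k/.
Syllabification: rym.kat.
The /k/ is in the onset of syllable 2 (/kat/).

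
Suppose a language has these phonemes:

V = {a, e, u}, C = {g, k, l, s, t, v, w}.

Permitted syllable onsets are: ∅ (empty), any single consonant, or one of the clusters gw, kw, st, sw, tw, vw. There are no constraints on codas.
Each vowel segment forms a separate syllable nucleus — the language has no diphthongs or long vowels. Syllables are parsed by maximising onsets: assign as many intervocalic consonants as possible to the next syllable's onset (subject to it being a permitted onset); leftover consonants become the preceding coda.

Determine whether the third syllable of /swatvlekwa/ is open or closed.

open

Vowels present: a, e, a; each is a nucleus, giving 3 syllables.
V1 /a/ – V2 /e/: cluster /tvl/ — the longest permitted-onset suffix is /l/; onset = /l/, preceding coda = /tv/.
V2 /e/ – V3 /a/: /kw/ — entire cluster is a permitted onset → onset /kw/, coda ∅.
Putting it together: swatv.le.kwa.
Syllable 3 is /kwa/; it ends in its nucleus with no coda, so it is open.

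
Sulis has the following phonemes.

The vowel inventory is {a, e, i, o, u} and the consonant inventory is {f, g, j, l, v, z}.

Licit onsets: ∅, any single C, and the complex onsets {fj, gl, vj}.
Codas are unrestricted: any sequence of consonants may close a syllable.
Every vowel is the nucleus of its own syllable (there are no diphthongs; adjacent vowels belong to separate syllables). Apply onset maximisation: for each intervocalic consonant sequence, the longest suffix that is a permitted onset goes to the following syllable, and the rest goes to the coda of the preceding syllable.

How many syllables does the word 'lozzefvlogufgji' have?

Vowels present: o, e, o, u, i; each is a nucleus, giving 5 syllables.

5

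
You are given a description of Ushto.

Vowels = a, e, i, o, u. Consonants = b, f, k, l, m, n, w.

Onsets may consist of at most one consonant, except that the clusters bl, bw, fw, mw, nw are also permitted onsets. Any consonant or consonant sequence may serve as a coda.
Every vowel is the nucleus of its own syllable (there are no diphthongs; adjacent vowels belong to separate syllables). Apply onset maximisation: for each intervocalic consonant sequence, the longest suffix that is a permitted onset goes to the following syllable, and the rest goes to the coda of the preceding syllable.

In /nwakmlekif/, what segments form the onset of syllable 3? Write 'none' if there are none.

Nuclei (vowels): a, e, i → 3 syllables.
σ1/σ2 boundary: /kml/; trying suffixes from longest down, /l/ is the first permitted one, so coda /km/ | onset /l/.
σ2/σ3 boundary: just /k/ — single C goes to the following onset.
So the parse is nwakm.le.kif.
Syllable 3 is /kif/: onset /k/, nucleus /i/, coda /f/.

k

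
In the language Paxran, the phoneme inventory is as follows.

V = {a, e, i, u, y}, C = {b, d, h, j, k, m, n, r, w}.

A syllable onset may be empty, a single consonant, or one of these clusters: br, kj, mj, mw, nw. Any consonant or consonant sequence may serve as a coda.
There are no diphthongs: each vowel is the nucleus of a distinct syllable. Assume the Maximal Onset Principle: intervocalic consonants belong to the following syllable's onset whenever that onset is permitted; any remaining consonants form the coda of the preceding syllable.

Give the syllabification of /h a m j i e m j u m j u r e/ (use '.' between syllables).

The vowels are a, i, e, u, u, e — 6 nuclei, so 6 syllables.
Between /a/ (V1) and /i/ (V2): cluster /mj/ — /mj/ is itself a permitted onset, so the whole cluster goes right; preceding coda = ∅.
Between /i/ (V2) and /e/ (V3): nothing intervenes; syllable break is V.V.
Between /e/ (V3) and /u/ (V4): /mj/ is a licit onset in full, so it all attaches to the next syllable.
Between /u/ (V4) and /u/ (V5): cluster /mj/ — /mj/ is itself a permitted onset, so the whole cluster goes right; preceding coda = ∅.
Between /u/ (V5) and /e/ (V6): just /r/ — single C goes to the following onset.

ha.mji.e.mju.mju.re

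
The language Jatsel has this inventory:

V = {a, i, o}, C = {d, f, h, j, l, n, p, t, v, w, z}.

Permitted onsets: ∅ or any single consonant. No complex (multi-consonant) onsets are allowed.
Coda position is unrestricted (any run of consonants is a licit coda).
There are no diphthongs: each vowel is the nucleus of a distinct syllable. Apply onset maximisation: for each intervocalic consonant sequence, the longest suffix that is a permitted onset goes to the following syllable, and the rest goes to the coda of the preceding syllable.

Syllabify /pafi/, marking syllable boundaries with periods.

The vowels are a, i — 2 nuclei, so 2 syllables.
Between /a/ (V1) and /i/ (V2): just /f/ — single C goes to the following onset.

pa.fi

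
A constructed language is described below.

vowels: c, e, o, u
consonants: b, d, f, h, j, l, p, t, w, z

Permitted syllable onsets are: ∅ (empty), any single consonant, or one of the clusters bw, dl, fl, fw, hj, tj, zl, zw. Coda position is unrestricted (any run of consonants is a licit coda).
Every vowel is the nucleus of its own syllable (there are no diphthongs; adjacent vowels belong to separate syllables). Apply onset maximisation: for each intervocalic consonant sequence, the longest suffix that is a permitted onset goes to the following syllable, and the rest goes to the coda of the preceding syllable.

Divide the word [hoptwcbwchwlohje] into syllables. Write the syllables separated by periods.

Vowels present: o, c, c, o, e; each is a nucleus, giving 5 syllables.
Between /o/ (V1) and /c/ (V2): /ptw/ splits as /pt/ + /w/ (/w/ is the longest suffix that is a licit onset).
Between /c/ (V2) and /c/ (V3): /bw/ is a licit onset in full, so it all attaches to the next syllable.
Between /c/ (V3) and /o/ (V4): /hwl/ splits as /hw/ + /l/ (/l/ is the longest suffix that is a licit onset).
Between /o/ (V4) and /e/ (V5): cluster /hj/ — /hj/ is itself a permitted onset, so the whole cluster goes right; preceding coda = ∅.

hopt.wc.bwchw.lo.hje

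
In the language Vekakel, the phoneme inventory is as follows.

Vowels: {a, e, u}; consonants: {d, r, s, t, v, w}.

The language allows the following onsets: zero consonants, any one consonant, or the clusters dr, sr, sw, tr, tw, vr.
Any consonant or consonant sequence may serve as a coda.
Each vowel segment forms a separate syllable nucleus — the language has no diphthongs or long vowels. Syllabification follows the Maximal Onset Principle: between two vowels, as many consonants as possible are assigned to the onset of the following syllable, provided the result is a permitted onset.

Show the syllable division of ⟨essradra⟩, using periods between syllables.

es.sra.dra

Nuclei (vowels): e, a, a → 3 syllables.
σ1/σ2 boundary: cluster /ssr/ — the longest permitted-onset suffix is /sr/; onset = /sr/, preceding coda = /s/.
σ2/σ3 boundary: cluster /dr/ — /dr/ is itself a permitted onset, so the whole cluster goes right; preceding coda = ∅.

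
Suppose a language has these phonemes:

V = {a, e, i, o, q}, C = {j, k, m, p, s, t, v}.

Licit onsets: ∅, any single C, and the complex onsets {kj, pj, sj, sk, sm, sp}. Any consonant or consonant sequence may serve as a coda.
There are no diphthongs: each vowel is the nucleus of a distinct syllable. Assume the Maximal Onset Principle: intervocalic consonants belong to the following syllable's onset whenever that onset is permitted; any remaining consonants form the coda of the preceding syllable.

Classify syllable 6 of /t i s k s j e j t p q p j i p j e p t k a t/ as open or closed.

closed

The vowels are i, e, q, i, e, a — 6 nuclei, so 6 syllables.
V1 /i/ – V2 /e/: /sksj/ splits as /sk/ + /sj/ (/sj/ is the longest suffix that is a licit onset).
V2 /e/ – V3 /q/: /jtp/; trying suffixes from longest down, /p/ is the first permitted one, so coda /jt/ | onset /p/.
V3 /q/ – V4 /i/: /pj/ is a licit onset in full, so it all attaches to the next syllable.
V4 /i/ – V5 /e/: /pj/ is a licit onset in full, so it all attaches to the next syllable.
V5 /e/ – V6 /a/: /ptk/ — longest licit onset from the right is /k/, leaving /pt/ as coda.
Putting it together: tisk.sjejt.pq.pji.pjept.kat.
Syllable 6 is /kat/ with coda /t/, so it is closed.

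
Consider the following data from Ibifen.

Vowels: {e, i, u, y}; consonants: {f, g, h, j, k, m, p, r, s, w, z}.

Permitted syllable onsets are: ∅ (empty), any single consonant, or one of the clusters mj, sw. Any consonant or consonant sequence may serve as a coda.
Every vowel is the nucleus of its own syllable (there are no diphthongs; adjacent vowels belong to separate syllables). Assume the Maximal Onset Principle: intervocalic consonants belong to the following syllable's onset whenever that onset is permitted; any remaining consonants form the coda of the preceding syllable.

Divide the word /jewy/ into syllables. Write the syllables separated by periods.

je.wy

The vowels are e, y — 2 nuclei, so 2 syllables.
Between /e/ (V1) and /y/ (V2): /w/ → onset of the next syllable (single consonants are always licit onsets).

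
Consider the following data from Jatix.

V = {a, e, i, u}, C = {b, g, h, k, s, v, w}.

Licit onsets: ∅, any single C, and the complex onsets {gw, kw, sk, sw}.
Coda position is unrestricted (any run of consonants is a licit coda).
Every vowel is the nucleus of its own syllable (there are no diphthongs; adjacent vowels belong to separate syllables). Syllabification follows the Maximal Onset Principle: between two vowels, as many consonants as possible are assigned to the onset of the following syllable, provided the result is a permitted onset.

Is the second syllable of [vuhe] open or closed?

The vowels are u, e — 2 nuclei, so 2 syllables.
/u…e/ gap (V1→V2): /h/ → onset of the next syllable (single consonants are always licit onsets).
Syllabification: vu.he.
Syllable 2 is /he/; it ends in its nucleus with no coda, so it is open.

open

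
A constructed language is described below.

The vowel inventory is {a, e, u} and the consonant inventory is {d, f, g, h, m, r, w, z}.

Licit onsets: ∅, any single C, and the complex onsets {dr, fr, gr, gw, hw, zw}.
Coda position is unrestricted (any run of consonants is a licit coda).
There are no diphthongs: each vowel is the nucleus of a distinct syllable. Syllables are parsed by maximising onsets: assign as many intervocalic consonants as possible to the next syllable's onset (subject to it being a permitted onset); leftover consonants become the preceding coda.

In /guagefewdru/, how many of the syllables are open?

Nuclei (vowels): u, a, e, e, u → 5 syllables.
σ1/σ2 boundary: no consonants, so the boundary falls immediately after /u/.
σ2/σ3 boundary: /g/ is a single consonant, so it becomes the next onset.
σ3/σ4 boundary: /f/ → onset of the next syllable (single consonants are always licit onsets).
σ4/σ5 boundary: cluster /wdr/ — the longest permitted-onset suffix is /dr/; onset = /dr/, preceding coda = /w/.
Putting it together: gu.a.ge.few.dru.
Classifying each syllable: /gu/ (open), /a/ (open), /ge/ (open), /few/ (closed), /dru/ (open).
Open syllables: 4.

4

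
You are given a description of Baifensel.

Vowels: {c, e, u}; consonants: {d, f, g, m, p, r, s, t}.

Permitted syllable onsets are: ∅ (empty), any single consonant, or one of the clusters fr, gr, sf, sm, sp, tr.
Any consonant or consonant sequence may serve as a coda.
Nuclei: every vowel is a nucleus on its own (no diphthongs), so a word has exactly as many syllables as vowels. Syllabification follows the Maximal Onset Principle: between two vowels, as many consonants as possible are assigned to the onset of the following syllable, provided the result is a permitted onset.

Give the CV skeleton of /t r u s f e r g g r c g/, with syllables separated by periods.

The vowels are u, e, c — 3 nuclei, so 3 syllables.
/u…e/ gap (V1→V2): /sf/ — entire cluster is a permitted onset → onset /sf/, coda ∅.
/e…c/ gap (V2→V3): /rggr/ — longest licit onset from the right is /gr/, leaving /rg/ as coda.
Result: tru.sferg.grcg.
Mapping each syllable to C/V: /tru/ → CCV, /sferg/ → CCVCC, /grcg/ → CCVC.

CCV.CCVCC.CCVC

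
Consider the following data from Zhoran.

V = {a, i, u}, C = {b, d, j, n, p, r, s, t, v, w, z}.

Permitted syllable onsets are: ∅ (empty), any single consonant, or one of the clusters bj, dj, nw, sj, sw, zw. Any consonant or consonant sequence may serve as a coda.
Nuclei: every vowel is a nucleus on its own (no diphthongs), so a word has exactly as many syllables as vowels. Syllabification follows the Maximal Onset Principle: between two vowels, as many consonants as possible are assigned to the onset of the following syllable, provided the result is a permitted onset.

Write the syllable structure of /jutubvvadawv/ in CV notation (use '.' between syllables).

CV.CVCC.CV.CVCC

The vowels are u, u, a, a — 4 nuclei, so 4 syllables.
/u…u/ gap (V1→V2): just /t/ — single C goes to the following onset.
/u…a/ gap (V2→V3): cluster /bvv/ — the longest permitted-onset suffix is /v/; onset = /v/, preceding coda = /bv/.
/a…a/ gap (V3→V4): /d/ is a single consonant, so it becomes the next onset.
So the parse is ju.tubv.va.dawv.
Mapping each syllable to C/V: /ju/ → CV, /tubv/ → CVCC, /va/ → CV, /dawv/ → CVCC.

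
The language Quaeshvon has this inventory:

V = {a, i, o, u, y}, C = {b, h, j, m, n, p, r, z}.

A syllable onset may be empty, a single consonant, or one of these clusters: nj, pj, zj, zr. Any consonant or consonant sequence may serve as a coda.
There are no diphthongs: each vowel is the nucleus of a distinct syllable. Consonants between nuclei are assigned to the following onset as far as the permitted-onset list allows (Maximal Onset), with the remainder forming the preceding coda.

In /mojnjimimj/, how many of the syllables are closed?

2

Nuclei (vowels): o, i, i → 3 syllables.
σ1/σ2 boundary: /jnj/ splits as /j/ + /nj/ (/nj/ is the longest suffix that is a licit onset).
σ2/σ3 boundary: /m/ → onset of the next syllable (single consonants are always licit onsets).
Syllabification: moj.nji.mimj.
Classifying each syllable: /moj/ (closed), /nji/ (open), /mimj/ (closed).
Closed syllables: 2.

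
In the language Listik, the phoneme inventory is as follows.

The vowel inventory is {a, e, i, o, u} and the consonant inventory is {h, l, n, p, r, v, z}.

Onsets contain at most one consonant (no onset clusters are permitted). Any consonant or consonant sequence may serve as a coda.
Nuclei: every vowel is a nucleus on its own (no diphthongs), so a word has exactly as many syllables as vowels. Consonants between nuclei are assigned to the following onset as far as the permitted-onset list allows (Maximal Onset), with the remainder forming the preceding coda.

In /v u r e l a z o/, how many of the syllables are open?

4

Vowels present: u, e, a, o; each is a nucleus, giving 4 syllables.
Between /u/ (V1) and /e/ (V2): /r/ → onset of the next syllable (single consonants are always licit onsets).
Between /e/ (V2) and /a/ (V3): /l/ → onset of the next syllable (single consonants are always licit onsets).
Between /a/ (V3) and /o/ (V4): just /z/ — single C goes to the following onset.
Syllabification: vu.re.la.zo.
Classifying each syllable: /vu/ (open), /re/ (open), /la/ (open), /zo/ (open).
Open syllables: 4.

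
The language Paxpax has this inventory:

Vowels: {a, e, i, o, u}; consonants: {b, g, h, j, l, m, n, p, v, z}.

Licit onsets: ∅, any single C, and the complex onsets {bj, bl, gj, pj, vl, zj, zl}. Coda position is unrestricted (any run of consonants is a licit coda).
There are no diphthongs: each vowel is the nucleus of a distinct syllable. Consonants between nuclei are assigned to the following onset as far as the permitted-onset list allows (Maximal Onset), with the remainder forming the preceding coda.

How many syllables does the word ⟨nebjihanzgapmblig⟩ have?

5

The vowels are e, i, a, a, i — 5 nuclei, so 5 syllables.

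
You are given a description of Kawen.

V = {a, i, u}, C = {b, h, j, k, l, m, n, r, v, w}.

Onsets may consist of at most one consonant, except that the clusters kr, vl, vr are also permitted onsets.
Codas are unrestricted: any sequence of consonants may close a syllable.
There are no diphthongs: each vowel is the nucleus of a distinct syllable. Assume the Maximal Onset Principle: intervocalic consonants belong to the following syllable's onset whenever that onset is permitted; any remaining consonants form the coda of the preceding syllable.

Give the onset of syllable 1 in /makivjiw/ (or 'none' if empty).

The vowels are a, i, i — 3 nuclei, so 3 syllables.
V1 /a/ – V2 /i/: /k/ is a single consonant, so it becomes the next onset.
V2 /i/ – V3 /i/: /vj/ — longest licit onset from the right is /j/, leaving /v/ as coda.
Syllabification: ma.kiv.jiw.
Syllable 1 is /ma/: onset /m/, nucleus /a/, coda ∅.

m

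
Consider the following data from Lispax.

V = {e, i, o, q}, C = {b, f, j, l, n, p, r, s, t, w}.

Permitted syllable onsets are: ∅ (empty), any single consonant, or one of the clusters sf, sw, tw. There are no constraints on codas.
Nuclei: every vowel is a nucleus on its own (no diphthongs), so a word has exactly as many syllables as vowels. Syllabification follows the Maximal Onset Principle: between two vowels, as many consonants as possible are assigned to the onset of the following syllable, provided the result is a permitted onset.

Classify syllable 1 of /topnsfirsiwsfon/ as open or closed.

Vowels present: o, i, i, o; each is a nucleus, giving 4 syllables.
σ1/σ2 boundary: /pnsf/ — longest licit onset from the right is /sf/, leaving /pn/ as coda.
σ2/σ3 boundary: /rs/; trying suffixes from longest down, /s/ is the first permitted one, so coda /r/ | onset /s/.
σ3/σ4 boundary: /wsf/ splits as /w/ + /sf/ (/sf/ is the longest suffix that is a licit onset).
So the parse is topn.sfir.siw.sfon.
Syllable 1 is /topn/ with coda /pn/, so it is closed.

closed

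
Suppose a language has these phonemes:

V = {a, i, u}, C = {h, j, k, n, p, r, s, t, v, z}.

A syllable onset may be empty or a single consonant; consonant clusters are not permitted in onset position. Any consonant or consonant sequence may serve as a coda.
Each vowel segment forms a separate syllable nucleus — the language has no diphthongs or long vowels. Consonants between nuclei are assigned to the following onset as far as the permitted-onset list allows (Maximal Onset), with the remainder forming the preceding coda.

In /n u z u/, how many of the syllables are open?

2

Vowels present: u, u; each is a nucleus, giving 2 syllables.
Between /u/ (V1) and /u/ (V2): /z/ is a single consonant, so it becomes the next onset.
Putting it together: nu.zu.
Classifying each syllable: /nu/ (open), /zu/ (open).
Open syllables: 2.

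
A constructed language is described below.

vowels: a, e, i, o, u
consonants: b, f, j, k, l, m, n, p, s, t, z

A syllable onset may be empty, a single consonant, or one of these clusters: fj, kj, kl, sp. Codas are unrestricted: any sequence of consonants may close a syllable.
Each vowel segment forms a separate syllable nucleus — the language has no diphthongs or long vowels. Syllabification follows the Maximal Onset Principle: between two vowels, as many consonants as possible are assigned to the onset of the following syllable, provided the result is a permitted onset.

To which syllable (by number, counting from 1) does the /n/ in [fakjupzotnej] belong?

Vowels present: a, u, o, e; each is a nucleus, giving 4 syllables.
V1 /a/ – V2 /u/: /kj/ is a licit onset in full, so it all attaches to the next syllable.
V2 /u/ – V3 /o/: /pz/ — longest licit onset from the right is /z/, leaving /p/ as coda.
V3 /o/ – V4 /e/: cluster /tn/ — the longest permitted-onset suffix is /n/; onset = /n/, preceding coda = /t/.
Putting it together: fa.kjup.zot.nej.
The /n/ is in the onset of syllable 4 (/nej/).

4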